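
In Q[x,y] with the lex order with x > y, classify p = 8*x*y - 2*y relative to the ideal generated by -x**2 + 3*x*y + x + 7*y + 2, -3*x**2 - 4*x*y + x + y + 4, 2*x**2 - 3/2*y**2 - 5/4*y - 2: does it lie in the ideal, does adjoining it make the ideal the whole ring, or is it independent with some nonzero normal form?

First compute the reduced Gröbner basis of I by Buchberger's algorithm.
f_1 = -x**2 + 3*x*y + x + 7*y + 2, LT = x**2.
f_2 = -3*x**2 - 4*x*y + x + y + 4, LT = x**2.
f_3 = 2*x**2 - 3/2*y**2 - 5/4*y - 2, LT = x**2.

S(f_1,f_2): lcm = x**2. S = -13/3*x*y - 2/3*x - 20/3*y - 2/3.
  leading term x*y: no divisor's leading term divides it; move -13/3*x*y to the remainder.
  leading term x: no divisor's leading term divides it; move -2/3*x to the remainder.
  leading term y: no divisor's leading term divides it; move -20/3*y to the remainder.
  leading term 1: no divisor's leading term divides it; move -2/3 to the remainder.
  remainder -13/3*x*y - 2/3*x - 20/3*y - 2/3 ≠ 0; add h_4 = -13/3*x*y - 2/3*x - 20/3*y - 2/3 to the basis.

S(f_1,f_3): lcm = x**2. S = -3*x*y - x + 3/4*y**2 - 51/8*y - 1.
  leading term x*y: subtract (9/13)·h_4 from -3*x*y - x + 3/4*y**2 - 51/8*y - 1 → -7/13*x + 3/4*y**2 - 183/104*y - 7/13
  leading term x: no divisor's leading term divides it; move -7/13*x to the remainder.
  leading term y**2: no divisor's leading term divides it; move 3/4*y**2 to the remainder.
  leading term y: no divisor's leading term divides it; move -183/104*y to the remainder.
  leading term 1: no divisor's leading term divides it; move -7/13 to the remainder.
  remainder -7/13*x + 3/4*y**2 - 183/104*y - 7/13 ≠ 0; add h_5 = -7/13*x + 3/4*y**2 - 183/104*y - 7/13 to the basis.

S(f_1,h_4): lcm = x**2*y. S = -2/13*x**2 - 3*x*y**2 - 33/13*x*y - 2/13*x - 7*y**2 - 2*y.
  leading term x**2: subtract (2/13)·f_1 from -2/13*x**2 - 3*x*y**2 - 33/13*x*y - 2/13*x - 7*y**2 - 2*y → -3*x*y**2 - 3*x*y - 4/13*x - 7*y**2 - 40/13*y - 4/13
  leading term x*y**2: subtract (9/13*y)·h_4 from -3*x*y**2 - 3*x*y - 4/13*x - 7*y**2 - 40/13*y - 4/13 → -33/13*x*y - 4/13*x - 31/13*y**2 - 34/13*y - 4/13
  leading term x*y: subtract (99/169)·h_4 from -33/13*x*y - 4/13*x - 31/13*y**2 - 34/13*y - 4/13 → 14/169*x - 31/13*y**2 + 218/169*y + 14/169
  leading term x: subtract (-2/13)·h_5 from 14/169*x - 31/13*y**2 + 218/169*y + 14/169 → -59/26*y**2 + 53/52*y
  leading term y**2: no divisor's leading term divides it; move -59/26*y**2 to the remainder.
  leading term y: no divisor's leading term divides it; move 53/52*y to the remainder.
  remainder -59/26*y**2 + 53/52*y ≠ 0; add h_6 = -59/26*y**2 + 53/52*y to the basis.

S(f_3,h_4): lcm = x**2*y. S = -2/13*x**2 - 20/13*x*y - 2/13*x - 3/4*y**3 - 5/8*y**2 - y.
  leading term x**2: subtract (2/13)·f_1 from -2/13*x**2 - 20/13*x*y - 2/13*x - 3/4*y**3 - 5/8*y**2 - y → -2*x*y - 4/13*x - 3/4*y**3 - 5/8*y**2 - 27/13*y - 4/13
  leading term x*y: subtract (6/13)·h_4 from -2*x*y - 4/13*x - 3/4*y**3 - 5/8*y**2 - 27/13*y - 4/13 → -3/4*y**3 - 5/8*y**2 + y
  leading term y**3: subtract (39/118*y)·h_6 from -3/4*y**3 - 5/8*y**2 + y → -227/236*y**2 + y
  leading term y**2: subtract (2951/6962)·h_6 from -227/236*y**2 + y → 15817/27848*y
  leading term y: no divisor's leading term divides it; move 15817/27848*y to the remainder.
  remainder 15817/27848*y ≠ 0; add h_7 = 15817/27848*y to the basis.

The other S-polynomials (S(f_2,f_3), S(f_2,h_4), S(f_1,h_5), S(f_2,h_5), S(f_3,h_5), S(h_4,h_5), S(f_1,h_6), S(f_2,h_6), S(f_3,h_6), S(h_4,h_6), S(h_5,h_6), S(f_1,h_7), S(f_2,h_7), S(f_3,h_7), S(h_4,h_7), S(h_5,h_7), S(h_6,h_7)) all reduce to 0 modulo the current basis, so we have a Gröbner basis.
Inter-reduce: drop elements whose leading term is divisible by another's, tail-reduce, and make monic.
Reduced Gröbner basis: {x + 1, y}.
Label its elements g_1 = x + 1, g_2 = y.

Reduce p = 8*x*y - 2*y modulo G:
  leading term x*y: subtract (8*y)·g_1 from 8*x*y - 2*y → -10*y
  leading term y: subtract (-10)·g_2 from -10*y → 0
  normal form = 0.
Since the normal form is 0, p ∈ I.

8*x*y - 2*y lies in I (it reduces to 0).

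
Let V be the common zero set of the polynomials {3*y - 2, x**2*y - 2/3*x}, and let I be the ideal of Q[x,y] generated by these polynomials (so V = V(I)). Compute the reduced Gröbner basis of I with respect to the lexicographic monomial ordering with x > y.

f_1 = 3*y - 2, LT = y.
f_2 = x**2*y - 2/3*x, LT = x**2*y.

S(f_1,f_2): lcm = x**2*y. S = -2/3*x**2 + 2/3*x.
  leading term x**2: no divisor's leading term divides it; move -2/3*x**2 to the remainder.
  leading term x: no divisor's leading term divides it; move 2/3*x to the remainder.
  remainder -2/3*x**2 + 2/3*x ≠ 0; add g_3 = -2/3*x**2 + 2/3*x to the basis.

The other S-polynomials (S(f_1,g_3), S(f_2,g_3)) all reduce to 0 modulo the current basis, so we have a Gröbner basis.
Inter-reduce: drop elements whose leading term is divisible by another's, tail-reduce, and make monic.

G = {x**2 - x, y - 2/3}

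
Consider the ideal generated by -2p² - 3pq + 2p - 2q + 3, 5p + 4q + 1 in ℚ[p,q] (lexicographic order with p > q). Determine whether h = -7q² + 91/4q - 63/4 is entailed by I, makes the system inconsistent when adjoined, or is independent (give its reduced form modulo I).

-7q² + 91/4q - 63/4 lies in I (it reduces to 0).

First compute the reduced Gröbner basis of I by Buchberger's algorithm.
f_1 = -2p² - 3pq + 2p - 2q + 3, LT = p².
f_2 = 5p + 4q + 1, LT = p.

S(f_1,f_2): lcm = p². S = 7/10pq - 6/5p + q - 3/2.
  reduce S modulo (f_1, f_2):
  remainder -14/25q² + 91/50q - 63/50 ≠ 0; add k_3 = -14/25q² + 91/50q - 63/50 to the basis.

The other S-polynomials (S(f_1,k_3), S(f_2,k_3)) all reduce to 0 modulo the current basis, so we have a Gröbner basis.
Inter-reduce: drop elements whose leading term is divisible by another's, tail-reduce, and make monic.
Reduced Gröbner basis: {p + ⅘q + ⅕, q² - 13/4q + 9/4}.
Label its elements g_1 = p + ⅘q + ⅕, g_2 = q² - 13/4q + 9/4.

Reduce h = -7q² + 91/4q - 63/4 modulo G:
  leading term q²: subtract (-7)·g_2 from -7q² + 91/4q - 63/4 → 0
  normal form = 0.
Since the normal form is 0, h ∈ I.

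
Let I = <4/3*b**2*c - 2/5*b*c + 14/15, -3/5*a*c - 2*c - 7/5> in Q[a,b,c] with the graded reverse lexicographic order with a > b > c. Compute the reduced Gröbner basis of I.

f_1 = 4/3*b**2*c - 2/5*b*c + 14/15, LT = b**2*c.
f_2 = -3/5*a*c - 2*c - 7/5, LT = a*c.

S(f_1,f_2): lcm = a*b**2*c. S = -3/10*a*b*c - 10/3*b**2*c - 7/3*b**2 + 7/10*a.
  leading term a*b*c: subtract (1/2*b)·f_2 from -3/10*a*b*c - 10/3*b**2*c - 7/3*b**2 + 7/10*a → -10/3*b**2*c - 7/3*b**2 + b*c + 7/10*a + 7/10*b
  leading term b**2*c: subtract (-5/2)·f_1 from -10/3*b**2*c - 7/3*b**2 + b*c + 7/10*a + 7/10*b → -7/3*b**2 + 7/10*a + 7/10*b + 7/3
  leading term b**2: no divisor's leading term divides it; move -7/3*b**2 to the remainder.
  leading term a: no divisor's leading term divides it; move 7/10*a to the remainder.
  leading term b: no divisor's leading term divides it; move 7/10*b to the remainder.
  leading term 1: no divisor's leading term divides it; move 7/3 to the remainder.
  remainder -7/3*b**2 + 7/10*a + 7/10*b + 7/3 ≠ 0; add g_3 = -7/3*b**2 + 7/10*a + 7/10*b + 7/3 to the basis.

S(f_1,g_3): lcm = b**2*c. S = 3/10*a*c + c + 7/10.
  leading term a*c: subtract (-1/2)·f_2 from 3/10*a*c + c + 7/10 → 0
  remainder 0.

S(f_2,g_3): leading monomials are coprime, so the S-polynomial reduces to 0 (Buchberger's first criterion).
Every S-polynomial of the final basis reduces to 0, so we have a Gröbner basis.
Inter-reduce: drop elements whose leading term is divisible by another's, tail-reduce, and make monic.

G = {b**2 - 3/10*a - 3/10*b - 1, a*c + 10/3*c + 7/3}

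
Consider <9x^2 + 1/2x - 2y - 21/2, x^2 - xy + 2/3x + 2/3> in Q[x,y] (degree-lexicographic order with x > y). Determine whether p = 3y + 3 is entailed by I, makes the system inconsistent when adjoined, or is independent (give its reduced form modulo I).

3y + 3 is independent of I; its normal form modulo I is 3y + 3.

First compute the reduced Gröbner basis of I by Buchberger's algorithm.
f_1 = 9x^2 + 1/2x - 2y - 21/2, LT = x^2.
f_2 = x^2 - xy + 2/3x + 2/3, LT = x^2.

S(f_1,f_2): lcm = x^2. S = xy - 11/18x - 2/9y - 11/6.
  reduce S modulo (f_1, f_2):
  remainder xy - 11/18x - 2/9y - 11/6 ≠ 0; add h_3 = xy - 11/18x - 2/9y - 11/6 to the basis.

S(f_1,h_3): lcm = x^2y. S = 11/18x^2 + 5/18xy - 2/9y^2 + 11/6x - 7/6y.
  reduce S modulo (f_1, f_2, h_3):
  remainder -2/9y^2 + 319/162x - 157/162y + 11/9 ≠ 0; add h_4 = -2/9y^2 + 319/162x - 157/162y + 11/9 to the basis.

The other S-polynomials (S(f_2,h_3), S(f_1,h_4), S(f_2,h_4), S(h_3,h_4)) all reduce to 0 modulo the current basis, so we have a Gröbner basis.
Inter-reduce: drop elements whose leading term is divisible by another's, tail-reduce, and make monic.
Reduced Gröbner basis: {x^2 + 1/18x - 2/9y - 7/6, xy - 11/18x - 2/9y - 11/6, y^2 - 319/36x + 157/36y - 11/2}.
Label its elements g_1 = x^2 + 1/18x - 2/9y - 7/6, g_2 = xy - 11/18x - 2/9y - 11/6, g_3 = y^2 - 319/36x + 157/36y - 11/2.

Reduce p = 3y + 3 modulo G:
  leading term y: no divisor's leading term divides it; move 3y to the remainder.
  leading term 1: no divisor's leading term divides it; move 3 to the remainder.
  normal form = 3y + 3.
The normal form is nonzero, so p ∉ I. Since p minus its normal form lies in I, I + (p) = I + (r) where r = 3y + 3; decide whether this ideal is the whole ring.
Run Buchberger on G together with r (pairs among the g_i already reduce to 0 since G is a Gröbner basis):
g_1 = x^2 + 1/18x - 2/9y - 7/6, LT = x^2.
g_2 = xy - 11/18x - 2/9y - 11/6, LT = xy.
g_3 = y^2 - 319/36x + 157/36y - 11/2, LT = y^2.
r = 3y + 3, LT = y.

S(g_2,r): lcm = xy. S = -29/18x - 2/9y - 11/6.
  reduce S modulo (g_1, g_2, g_3, r):
  remainder -29/18x - 29/18 ≠ 0; add m_5 = -29/18x - 29/18 to the basis.

The other S-polynomials (S(g_1,g_2), S(g_1,g_3), S(g_1,r), S(g_2,g_3), S(g_3,r), S(g_1,m_5), S(g_2,m_5), S(g_3,m_5), S(r,m_5)) all reduce to 0 modulo the current basis, so we have a Gröbner basis.
Inter-reduce: drop elements whose leading term is divisible by another's, tail-reduce, and make monic.
Reduced Gröbner basis: {x + 1, y + 1}.
The reduced Gröbner basis of I + (p) is {x + 1, y + 1} ≠ {1}, a proper ideal, so the enlarged system stays consistent: p is independent of I, with normal form 3y + 3.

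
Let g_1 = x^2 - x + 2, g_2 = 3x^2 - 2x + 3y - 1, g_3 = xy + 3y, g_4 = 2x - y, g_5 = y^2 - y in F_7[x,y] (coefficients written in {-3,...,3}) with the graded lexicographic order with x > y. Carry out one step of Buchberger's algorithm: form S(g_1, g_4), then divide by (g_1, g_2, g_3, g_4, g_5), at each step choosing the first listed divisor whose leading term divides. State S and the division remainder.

lcm(LM(g_1), LM(g_4)) = x^2.
S = (lcm/LT(g_1))·g_1 − (lcm/LT(g_4))·g_4 = -3xy - x + 2.
Reduce S modulo (g_1, g_2, g_3, g_4, g_5) in that order:
  leading term xy: subtract (-3)·g_3 from -3xy - x + 2 → -x + 2y + 2
  leading term x: subtract (3)·g_4 from -x + 2y + 2 → -2y + 2
  leading term y: no divisor's leading term divides it; move -2y to the remainder.
  leading term 1: no divisor's leading term divides it; move 2 to the remainder.
The remainder -2y + 2 is nonzero, so it would be added as the next basis element.

S(g_1, g_4) = -3xy - x + 2; remainder on division = -2y + 2.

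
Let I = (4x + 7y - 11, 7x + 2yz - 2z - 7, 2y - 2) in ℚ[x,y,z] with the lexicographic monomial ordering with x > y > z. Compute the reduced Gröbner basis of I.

G = {x - 1, y - 1}

This is the nonlinear analogue of row-reducing a linear system.

f_1 = 4x + 7y - 11, LT = x.
f_2 = 7x + 2yz - 2z - 7, LT = x.
f_3 = 2y - 2, LT = y.

The S-polynomials (S(f_1,f_2), S(f_1,f_3), S(f_2,f_3)) all reduce to 0 modulo the current basis, so we have a Gröbner basis.
Inter-reduce: drop elements whose leading term is divisible by another's, tail-reduce, and make monic.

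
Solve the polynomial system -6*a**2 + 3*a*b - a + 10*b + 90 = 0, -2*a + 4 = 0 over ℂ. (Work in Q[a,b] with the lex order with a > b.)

Compute a lex Gröbner basis by Buchberger's algorithm.
f_1 = -6*a**2 + 3*a*b - a + 10*b + 90, LT = a**2.
f_2 = -2*a + 4, LT = a.

S(f_1,f_2): lcm = a**2. S = -1/2*a*b + 13/6*a - 5/3*b - 15.
  leading term a*b: subtract (1/4*b)·f_2 from -1/2*a*b + 13/6*a - 5/3*b - 15 → 13/6*a - 8/3*b - 15
  leading term a: subtract (-13/12)·f_2 from 13/6*a - 8/3*b - 15 → -8/3*b - 32/3
  leading term b: no divisor's leading term divides it; move -8/3*b to the remainder.
  leading term 1: no divisor's leading term divides it; move -32/3 to the remainder.
  remainder -8/3*b - 32/3 ≠ 0; add h_3 = -8/3*b - 32/3 to the basis.

The other S-polynomials (S(f_1,h_3), S(f_2,h_3)) all reduce to 0 modulo the current basis, so we have a Gröbner basis.
Inter-reduce: drop elements whose leading term is divisible by another's, tail-reduce, and make monic.
Reduced Gröbner basis: {a - 2, b + 4}.

A lex Gröbner basis eliminates variables successively. Here b + 4 depends only on b, with roots {-4}; lifting each root through the earlier basis elements recovers the full solutions.
  b = -4: the earlier basis element becomes a - 2 = 0, giving a = 2 — point (2, -4).

{(2, -4)}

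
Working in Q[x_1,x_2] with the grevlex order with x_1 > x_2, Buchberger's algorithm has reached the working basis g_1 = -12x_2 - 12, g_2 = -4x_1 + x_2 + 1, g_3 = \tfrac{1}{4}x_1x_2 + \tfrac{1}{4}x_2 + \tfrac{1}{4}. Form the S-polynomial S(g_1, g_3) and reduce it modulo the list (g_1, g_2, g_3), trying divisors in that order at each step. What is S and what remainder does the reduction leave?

lcm(LM(g_1), LM(g_3)) = x_1x_2.
S = (lcm/LT(g_1))·g_1 − (lcm/LT(g_3))·g_3 = x_1 - x_2 - 1.
Reduce S modulo (g_1, g_2, g_3) in that order:
  leading term x_1: subtract (-\tfrac{1}{4})·g_2 from x_1 - x_2 - 1 → -\tfrac{3}{4}x_2 - \tfrac{3}{4}
  leading term x_2: subtract (\tfrac{1}{16})·g_1 from -\tfrac{3}{4}x_2 - \tfrac{3}{4} → 0
The remainder is 0, so this S-polynomial contributes no new basis element.

S(g_1, g_3) = x_1 - x_2 - 1; remainder on division = 0.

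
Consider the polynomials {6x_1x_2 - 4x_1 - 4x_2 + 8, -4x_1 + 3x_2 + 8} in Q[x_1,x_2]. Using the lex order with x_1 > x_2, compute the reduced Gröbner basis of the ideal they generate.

G = {x_1 - 3/4x_2 - 2, x_2^2 + 10/9x_2}

The reduced Gröbner basis is the canonical form of the ideal for this ordering.

f_1 = 6x_1x_2 - 4x_1 - 4x_2 + 8, LT = x_1x_2.
f_2 = -4x_1 + 3x_2 + 8, LT = x_1.

S(f_1,f_2): lcm = x_1x_2. S = -2/3x_1 + 3/4x_2^2 + 4/3x_2 + 4/3.
  leading term x_1: subtract (1/6)·f_2 from -2/3x_1 + 3/4x_2^2 + 4/3x_2 + 4/3 → 3/4x_2^2 + 5/6x_2
  leading term x_2^2: no divisor's leading term divides it; move 3/4x_2^2 to the remainder.
  leading term x_2: no divisor's leading term divides it; move 5/6x_2 to the remainder.
  remainder 3/4x_2^2 + 5/6x_2 ≠ 0; add g_3 = 3/4x_2^2 + 5/6x_2 to the basis.

S(f_1,g_3): lcm = x_1x_2^2. S = -16/9x_1x_2 - 2/3x_2^2 + 4/3x_2.
  leading term x_1x_2: subtract (-8/27)·f_1 from -16/9x_1x_2 - 2/3x_2^2 + 4/3x_2 → -32/27x_1 - 2/3x_2^2 + 4/27x_2 + 64/27
  leading term x_1: subtract (8/27)·f_2 from -32/27x_1 - 2/3x_2^2 + 4/27x_2 + 64/27 → -2/3x_2^2 - 20/27x_2
  leading term x_2^2: subtract (-8/9)·g_3 from -2/3x_2^2 - 20/27x_2 → 0
  remainder 0.

S(f_2,g_3): leading monomials are coprime, so the S-polynomial reduces to 0 (Buchberger's first criterion).
Every S-polynomial of the final basis reduces to 0, so we have a Gröbner basis.
Inter-reduce: drop elements whose leading term is divisible by another's, tail-reduce, and make monic.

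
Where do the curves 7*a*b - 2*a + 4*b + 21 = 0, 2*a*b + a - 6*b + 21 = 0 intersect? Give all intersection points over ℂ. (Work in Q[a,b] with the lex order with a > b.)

{(-5, 1), (-42/11, 63/50)}

Compute a lex Gröbner basis by Buchberger's algorithm.
f_1 = 7*a*b - 2*a + 4*b + 21, LT = a*b.
f_2 = 2*a*b + a - 6*b + 21, LT = a*b.

S(f_1,f_2): lcm = a*b. S = -11/14*a + 25/7*b - 15/2.
  leading term a: no divisor's leading term divides it; move -11/14*a to the remainder.
  leading term b: no divisor's leading term divides it; move 25/7*b to the remainder.
  leading term 1: no divisor's leading term divides it; move -15/2 to the remainder.
  remainder -11/14*a + 25/7*b - 15/2 ≠ 0; add h_3 = -11/14*a + 25/7*b - 15/2 to the basis.

S(f_1,h_3): lcm = a*b. S = -2/7*a + 50/11*b**2 - 691/77*b + 3.
  leading term a: subtract (4/11)·h_3 from -2/7*a + 50/11*b**2 - 691/77*b + 3 → 50/11*b**2 - 113/11*b + 63/11
  leading term b**2: no divisor's leading term divides it; move 50/11*b**2 to the remainder.
  leading term b: no divisor's leading term divides it; move -113/11*b to the remainder.
  leading term 1: no divisor's leading term divides it; move 63/11 to the remainder.
  remainder 50/11*b**2 - 113/11*b + 63/11 ≠ 0; add h_4 = 50/11*b**2 - 113/11*b + 63/11 to the basis.

The other S-polynomials (S(f_2,h_3), S(f_1,h_4), S(f_2,h_4), S(h_3,h_4)) all reduce to 0 modulo the current basis, so we have a Gröbner basis.
Inter-reduce: drop elements whose leading term is divisible by another's, tail-reduce, and make monic.
Reduced Gröbner basis: {a - 50/11*b + 105/11, b**2 - 113/50*b + 63/50}.

A lex Gröbner basis eliminates variables successively. Here b**2 - 113/50*b + 63/50 depends only on b, with roots {1, 63/50}; lifting each root through the earlier basis elements recovers the full solutions.
  b = 1: the earlier basis element becomes a + 5 = 0, giving a = -5 — point (-5, 1).
  b = 63/50: the earlier basis element becomes a + 42/11 = 0, giving a = -42/11 — point (-42/11, 63/50).
Each listed point satisfies every original equation (direct substitution).
A lex Gröbner basis triangularizes the system, enabling back-substitution.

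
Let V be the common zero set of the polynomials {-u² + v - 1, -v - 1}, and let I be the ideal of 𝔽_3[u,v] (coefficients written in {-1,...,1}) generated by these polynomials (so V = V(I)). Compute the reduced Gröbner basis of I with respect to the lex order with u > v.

f_1 = -u² + v - 1, LT = u².
f_2 = -v - 1, LT = v.

S(f_1,f_2): leading monomials are coprime, so the S-polynomial reduces to 0 (Buchberger's first criterion).
Every S-polynomial of the final basis reduces to 0, so we have a Gröbner basis.

G = {u² - 1, v + 1}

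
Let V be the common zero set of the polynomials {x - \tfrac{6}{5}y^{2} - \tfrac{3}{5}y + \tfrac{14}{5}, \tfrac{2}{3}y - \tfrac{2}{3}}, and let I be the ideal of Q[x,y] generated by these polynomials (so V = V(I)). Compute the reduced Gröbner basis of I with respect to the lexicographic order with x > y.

The reduced Gröbner basis is the canonical form of the ideal for this ordering.

f_1 = x - \tfrac{6}{5}y^{2} - \tfrac{3}{5}y + \tfrac{14}{5}, LT = x.
f_2 = \tfrac{2}{3}y - \tfrac{2}{3}, LT = y.

The S-polynomials (S(f_1,f_2)) all reduce to 0 modulo the current basis, so we have a Gröbner basis.

G = {x + 1, y - 1}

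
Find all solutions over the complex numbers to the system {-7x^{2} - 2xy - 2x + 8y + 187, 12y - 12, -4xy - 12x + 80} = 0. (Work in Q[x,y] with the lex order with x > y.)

{(5, 1)}

Compute a lex Gröbner basis by Buchberger's algorithm.
f_1 = -7x^{2} - 2xy - 2x + 8y + 187, LT = x^{2}.
f_2 = 12y - 12, LT = y.
f_3 = -4xy - 12x + 80, LT = xy.

S(f_1,f_3): lcm = x^{2}y. S = -3x^{2} + \tfrac{2}{7}xy^{2} + \tfrac{2}{7}xy + 20x - \tfrac{8}{7}y^{2} - \tfrac{187}{7}y.
  reduce S modulo (f_1, f_2, f_3):
  remainder \tfrac{156}{7}x - \tfrac{780}{7} ≠ 0; add h_4 = \tfrac{156}{7}x - \tfrac{780}{7} to the basis.

The other S-polynomials (S(f_1,f_2), S(f_2,f_3), S(f_1,h_4), S(f_2,h_4), S(f_3,h_4)) all reduce to 0 modulo the current basis, so we have a Gröbner basis.
Inter-reduce: drop elements whose leading term is divisible by another's, tail-reduce, and make monic.
Reduced Gröbner basis: {x - 5, y - 1}.

Elimination: the polynomial y - 1 lies in the elimination ideal for y, so y ∈ {1}. For each such y, the remaining basis elements (now univariate) give the rest of the solution.
  y = 1: the earlier basis element becomes x - 5 = 0, giving x = 5 — point (5, 1).
Zero-dimensionality of the ideal guarantees finitely many solutions over ℂ.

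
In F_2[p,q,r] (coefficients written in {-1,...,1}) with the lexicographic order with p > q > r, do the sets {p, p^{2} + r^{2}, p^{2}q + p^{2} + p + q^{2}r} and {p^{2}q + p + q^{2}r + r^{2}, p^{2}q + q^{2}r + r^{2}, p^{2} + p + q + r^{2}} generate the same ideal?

No, the ideals differ.

Equality of ideals is decidable: compute both reduced Gröbner bases (unique for the ordering) and check whether they agree.
Buchberger on the first generating set:
f_1 = p, LT = p.
f_2 = p^{2} + r^{2}, LT = p^{2}.
f_3 = p^{2}q + p^{2} + p + q^{2}r, LT = p^{2}q.

S(f_1,f_2): lcm = p^{2}. S = r^{2}.
  leading term r^{2}: no divisor's leading term divides it; move r^{2} to the remainder.
  remainder r^{2} ≠ 0; add g_4 = r^{2} to the basis.

S(f_1,f_3): lcm = p^{2}q. S = p^{2} + p + q^{2}r.
  leading term p^{2}: subtract (p)·f_1 from p^{2} + p + q^{2}r → p + q^{2}r
  leading term p: subtract (1)·f_1 from p + q^{2}r → q^{2}r
  leading term q^{2}r: no divisor's leading term divides it; move q^{2}r to the remainder.
  remainder q^{2}r ≠ 0; add g_5 = q^{2}r to the basis.

The other S-polynomials (S(f_2,f_3), S(f_1,g_4), S(f_2,g_4), S(f_3,g_4), S(f_1,g_5), S(f_2,g_5), S(f_3,g_5), S(g_4,g_5)) all reduce to 0 modulo the current basis, so we have a Gröbner basis.
Inter-reduce: drop elements whose leading term is divisible by another's, tail-reduce, and make monic.
Reduced Gröbner basis: {p, q^{2}r, r^{2}}.

Buchberger on the second generating set:
h_1 = p^{2}q + p + q^{2}r + r^{2}, LT = p^{2}q.
h_2 = p^{2}q + q^{2}r + r^{2}, LT = p^{2}q.
h_3 = p^{2} + p + q + r^{2}, LT = p^{2}.

S(h_1,h_2): lcm = p^{2}q. S = p.
  leading term p: no divisor's leading term divides it; move p to the remainder.
  remainder p ≠ 0; add k_4 = p to the basis.

S(h_1,h_3): lcm = p^{2}q. S = pq + p + q^{2}r + q^{2} + qr^{2} + r^{2}.
  leading term pq: subtract (q)·k_4 from pq + p + q^{2}r + q^{2} + qr^{2} + r^{2} → p + q^{2}r + q^{2} + qr^{2} + r^{2}
  leading term p: subtract (1)·k_4 from p + q^{2}r + q^{2} + qr^{2} + r^{2} → q^{2}r + q^{2} + qr^{2} + r^{2}
  leading term q^{2}r: no divisor's leading term divides it; move q^{2}r to the remainder.
  leading term q^{2}: no divisor's leading term divides it; move q^{2} to the remainder.
  leading term qr^{2}: no divisor's leading term divides it; move qr^{2} to the remainder.
  leading term r^{2}: no divisor's leading term divides it; move r^{2} to the remainder.
  remainder q^{2}r + q^{2} + qr^{2} + r^{2} ≠ 0; add k_5 = q^{2}r + q^{2} + qr^{2} + r^{2} to the basis.

S(h_1,k_4): lcm = p^{2}q. S = p + q^{2}r + r^{2}.
  leading term p: subtract (1)·k_4 from p + q^{2}r + r^{2} → q^{2}r + r^{2}
  leading term q^{2}r: subtract (1)·k_5 from q^{2}r + r^{2} → q^{2} + qr^{2}
  leading term q^{2}: no divisor's leading term divides it; move q^{2} to the remainder.
  leading term qr^{2}: no divisor's leading term divides it; move qr^{2} to the remainder.
  remainder q^{2} + qr^{2} ≠ 0; add k_6 = q^{2} + qr^{2} to the basis.

S(h_3,k_4): lcm = p^{2}. S = p + q + r^{2}.
  leading term p: subtract (1)·k_4 from p + q + r^{2} → q + r^{2}
  leading term q: no divisor's leading term divides it; move q to the remainder.
  leading term r^{2}: no divisor's leading term divides it; move r^{2} to the remainder.
  remainder q + r^{2} ≠ 0; add k_7 = q + r^{2} to the basis.

S(h_1,k_6): lcm = p^{2}q^{2}. S = p^{2}qr^{2} + pq + q^{3}r + qr^{2}.
  leading term p^{2}qr^{2}: subtract (r^{2})·h_1 from p^{2}qr^{2} + pq + q^{3}r + qr^{2} → pq + pr^{2} + q^{3}r + q^{2}r^{3} + qr^{2} + r^{4}
  leading term pq: subtract (q)·k_4 from pq + pr^{2} + q^{3}r + q^{2}r^{3} + qr^{2} + r^{4} → pr^{2} + q^{3}r + q^{2}r^{3} + qr^{2} + r^{4}
  leading term pr^{2}: subtract (r^{2})·k_4 from pr^{2} + q^{3}r + q^{2}r^{3} + qr^{2} + r^{4} → q^{3}r + q^{2}r^{3} + qr^{2} + r^{4}
  leading term q^{3}r: subtract (q)·k_5 from q^{3}r + q^{2}r^{3} + qr^{2} + r^{4} → q^{3} + q^{2}r^{3} + q^{2}r^{2} + r^{4}
  leading term q^{3}: subtract (q)·k_6 from q^{3} + q^{2}r^{3} + q^{2}r^{2} + r^{4} → q^{2}r^{3} + r^{4}
  leading term q^{2}r^{3}: subtract (r^{2})·k_5 from q^{2}r^{3} + r^{4} → q^{2}r^{2} + qr^{4}
  leading term q^{2}r^{2}: subtract (r)·k_5 from q^{2}r^{2} + qr^{4} → q^{2}r + qr^{4} + qr^{3} + r^{3}
  leading term q^{2}r: subtract (1)·k_5 from q^{2}r + qr^{4} + qr^{3} + r^{3} → q^{2} + qr^{4} + qr^{3} + qr^{2} + r^{3} + r^{2}
  leading term q^{2}: subtract (1)·k_6 from q^{2} + qr^{4} + qr^{3} + qr^{2} + r^{3} + r^{2} → qr^{4} + qr^{3} + r^{3} + r^{2}
  leading term qr^{4}: subtract (r^{4})·k_7 from qr^{4} + qr^{3} + r^{3} + r^{2} → qr^{3} + r^{6} + r^{3} + r^{2}
  leading term qr^{3}: subtract (r^{3})·k_7 from qr^{3} + r^{6} + r^{3} + r^{2} → r^{6} + r^{5} + r^{3} + r^{2}
  leading term r^{6}: no divisor's leading term divides it; move r^{6} to the remainder.
  leading term r^{5}: no divisor's leading term divides it; move r^{5} to the remainder.
  leading term r^{3}: no divisor's leading term divides it; move r^{3} to the remainder.
  leading term r^{2}: no divisor's leading term divides it; move r^{2} to the remainder.
  remainder r^{6} + r^{5} + r^{3} + r^{2} ≠ 0; add k_8 = r^{6} + r^{5} + r^{3} + r^{2} to the basis.

S(k_5,k_6): lcm = q^{2}r. S = q^{2} + qr^{3} + qr^{2} + r^{2}.
  leading term q^{2}: subtract (1)·k_6 from q^{2} + qr^{3} + qr^{2} + r^{2} → qr^{3} + r^{2}
  leading term qr^{3}: subtract (r^{3})·k_7 from qr^{3} + r^{2} → r^{5} + r^{2}
  leading term r^{5}: no divisor's leading term divides it; move r^{5} to the remainder.
  leading term r^{2}: no divisor's leading term divides it; move r^{2} to the remainder.
  remainder r^{5} + r^{2} ≠ 0; add k_9 = r^{5} + r^{2} to the basis.

The other S-polynomials (S(h_2,h_3), S(h_2,k_4), S(h_1,k_5), S(h_2,k_5), S(h_3,k_5), S(k_4,k_5), S(h_2,k_6), S(h_3,k_6), S(k_4,k_6), S(h_1,k_7), S(h_2,k_7), S(h_3,k_7), S(k_4,k_7), S(k_5,k_7), S(k_6,k_7), S(h_1,k_8), S(h_2,k_8), S(h_3,k_8), S(k_4,k_8), S(k_5,k_8), S(k_6,k_8), S(k_7,k_8), S(h_1,k_9), S(h_2,k_9), S(h_3,k_9), S(k_4,k_9), S(k_5,k_9), S(k_6,k_9), S(k_7,k_9), S(k_8,k_9)) all reduce to 0 modulo the current basis, so we have a Gröbner basis.
Inter-reduce: drop elements whose leading term is divisible by another's, tail-reduce, and make monic.
Reduced Gröbner basis: {p, q + r^{2}, r^{5} + r^{2}}.

The bases are distinct; the ideals are different.
The choice of monomial ordering does not affect the verdict — as long as both bases are computed under the same ordering, their equality decides ideal equality.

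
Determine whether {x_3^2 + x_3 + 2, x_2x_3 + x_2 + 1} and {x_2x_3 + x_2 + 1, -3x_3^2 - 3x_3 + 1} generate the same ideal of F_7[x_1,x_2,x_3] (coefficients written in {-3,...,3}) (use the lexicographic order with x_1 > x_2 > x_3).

Yes, the ideals are equal.

For a fixed monomial order, each ideal has a unique reduced Gröbner basis; comparing bases decides equality.
Buchberger on the first generating set:
f_1 = x_3^2 + x_3 + 2, LT = x_3^2.
f_2 = x_2x_3 + x_2 + 1, LT = x_2x_3.

S(f_1,f_2): lcm = x_2x_3^2. S = 2x_2 - x_3.
  leading term x_2: no divisor's leading term divides it; move 2x_2 to the remainder.
  leading term x_3: no divisor's leading term divides it; move -x_3 to the remainder.
  remainder 2x_2 - x_3 ≠ 0; add g_3 = 2x_2 - x_3 to the basis.

The other S-polynomials (S(f_1,g_3), S(f_2,g_3)) all reduce to 0 modulo the current basis, so we have a Gröbner basis.
Inter-reduce: drop elements whose leading term is divisible by another's, tail-reduce, and make monic.
Reduced Gröbner basis: {x_2 + 3x_3, x_3^2 + x_3 + 2}.

Buchberger on the second generating set:
h_1 = x_2x_3 + x_2 + 1, LT = x_2x_3.
h_2 = -3x_3^2 - 3x_3 + 1, LT = x_3^2.

S(h_1,h_2): lcm = x_2x_3^2. S = -2x_2 + x_3.
  leading term x_2: no divisor's leading term divides it; move -2x_2 to the remainder.
  leading term x_3: no divisor's leading term divides it; move x_3 to the remainder.
  remainder -2x_2 + x_3 ≠ 0; add k_3 = -2x_2 + x_3 to the basis.

The other S-polynomials (S(h_1,k_3), S(h_2,k_3)) all reduce to 0 modulo the current basis, so we have a Gröbner basis.
Inter-reduce: drop elements whose leading term is divisible by another's, tail-reduce, and make monic.
Reduced Gröbner basis: {x_2 + 3x_3, x_3^2 + x_3 + 2}.

The two bases agree; hence the ideals are identical.
The same test decides containment: I ⊆ J iff every generator of I reduces to 0 modulo a Gröbner basis of J.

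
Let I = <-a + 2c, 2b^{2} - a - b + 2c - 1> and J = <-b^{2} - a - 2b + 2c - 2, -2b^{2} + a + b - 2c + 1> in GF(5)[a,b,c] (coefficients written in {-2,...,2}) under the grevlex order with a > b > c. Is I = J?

Yes, the ideals are equal.

Equality of ideals is decidable: compute both reduced Gröbner bases (unique for the ordering) and check whether they agree.
Buchberger on the first generating set:
f_1 = -a + 2c, LT = a.
f_2 = 2b^{2} - a - b + 2c - 1, LT = b^{2}.

The S-polynomials (S(f_1,f_2)) all reduce to 0 modulo the current basis, so we have a Gröbner basis.
Inter-reduce: drop elements whose leading term is divisible by another's, tail-reduce, and make monic.
Reduced Gröbner basis: {b^{2} + 2b + 2, a - 2c}.

Buchberger on the second generating set:
h_1 = -b^{2} - a - 2b + 2c - 2, LT = b^{2}.
h_2 = -2b^{2} + a + b - 2c + 1, LT = b^{2}.

S(h_1,h_2): lcm = b^{2}. S = -a + 2c.
  reduce S modulo (h_1, h_2):
  remainder -a + 2c ≠ 0; add k_3 = -a + 2c to the basis.

The other S-polynomials (S(h_1,k_3), S(h_2,k_3)) all reduce to 0 modulo the current basis, so we have a Gröbner basis.
Inter-reduce: drop elements whose leading term is divisible by another's, tail-reduce, and make monic.
Reduced Gröbner basis: {b^{2} + 2b + 2, a - 2c}.

The two bases agree; hence the ideals are identical.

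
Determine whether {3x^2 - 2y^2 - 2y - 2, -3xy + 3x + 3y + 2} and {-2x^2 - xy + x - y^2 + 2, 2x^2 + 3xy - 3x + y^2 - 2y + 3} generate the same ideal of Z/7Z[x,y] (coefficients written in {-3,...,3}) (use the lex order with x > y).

For a fixed monomial order, each ideal has a unique reduced Gröbner basis; comparing bases decides equality.
Buchberger on the first generating set:
f_1 = 3x^2 - 2y^2 - 2y - 2, LT = x^2.
f_2 = -3xy + 3x + 3y + 2, LT = xy.

S(f_1,f_2): lcm = x^2y. S = x^2 + xy + 3x - 3y^3 - 3y^2 - 3y.
  leading term x^2: subtract (-2)·f_1 from x^2 + xy + 3x - 3y^3 - 3y^2 - 3y → xy + 3x - 3y^3 + 3
  leading term xy: subtract (2)·f_2 from xy + 3x - 3y^3 + 3 → -3x - 3y^3 + y - 1
  leading term x: no divisor's leading term divides it; move -3x to the remainder.
  leading term y^3: no divisor's leading term divides it; move -3y^3 to the remainder.
  leading term y: no divisor's leading term divides it; move y to the remainder.
  leading term 1: no divisor's leading term divides it; move -1 to the remainder.
  remainder -3x - 3y^3 + y - 1 ≠ 0; add g_3 = -3x - 3y^3 + y - 1 to the basis.

S(f_1,g_3): lcm = x^2. S = -xy^3 - 2xy + 2x - 3y^2 - 3y - 3.
  leading term xy^3: subtract (-2y^2)·f_2 from -xy^3 - 2xy + 2x - 3y^2 - 3y - 3 → -xy^2 - 2xy + 2x - y^3 + y^2 - 3y - 3
  leading term xy^2: subtract (-2y)·f_2 from -xy^2 - 2xy + 2x - y^3 + y^2 - 3y - 3 → -3xy + 2x - y^3 + y - 3
  leading term xy: subtract (1)·f_2 from -3xy + 2x - y^3 + y - 3 → -x - y^3 - 2y + 2
  leading term x: subtract (-2)·g_3 from -x - y^3 - 2y + 2 → 0
  remainder 0.

S(f_2,g_3): lcm = xy. S = -x - y^4 - 2y^2 + y - 3.
  leading term x: subtract (-2)·g_3 from -x - y^4 - 2y^2 + y - 3 → -y^4 + y^3 - 2y^2 + 3y + 2
  leading term y^4: no divisor's leading term divides it; move -y^4 to the remainder.
  leading term y^3: no divisor's leading term divides it; move y^3 to the remainder.
  leading term y^2: no divisor's leading term divides it; move -2y^2 to the remainder.
  leading term y: no divisor's leading term divides it; move 3y to the remainder.
  leading term 1: no divisor's leading term divides it; move 2 to the remainder.
  remainder -y^4 + y^3 - 2y^2 + 3y + 2 ≠ 0; add g_4 = -y^4 + y^3 - 2y^2 + 3y + 2 to the basis.

S(f_1,g_4): leading monomials are coprime, so the S-polynomial reduces to 0 (Buchberger's first criterion).
S(f_2,g_4): lcm = xy^4. S = -2xy^2 + 3xy + 2x - y^4 - 3y^3.
  leading term xy^2: subtract (3y)·f_2 from -2xy^2 + 3xy + 2x - y^4 - 3y^3 → xy + 2x - y^4 - 3y^3 - 2y^2 + y
  leading term xy: subtract (2)·f_2 from xy + 2x - y^4 - 3y^3 - 2y^2 + y → 3x - y^4 - 3y^3 - 2y^2 + 2y + 3
  leading term x: subtract (-1)·g_3 from 3x - y^4 - 3y^3 - 2y^2 + 2y + 3 → -y^4 + y^3 - 2y^2 + 3y + 2
  leading term y^4: subtract (1)·g_4 from -y^4 + y^3 - 2y^2 + 3y + 2 → 0
  remainder 0.

S(g_3,g_4): leading monomials are coprime, so the S-polynomial reduces to 0 (Buchberger's first criterion).
Every S-polynomial of the final basis reduces to 0, so we have a Gröbner basis.
Inter-reduce: drop elements whose leading term is divisible by another's, tail-reduce, and make monic.
Reduced Gröbner basis: {x + y^3 + 2y - 2, y^4 - y^3 + 2y^2 - 3y - 2}.

Buchberger on the second generating set:
h_1 = -2x^2 - xy + x - y^2 + 2, LT = x^2.
h_2 = 2x^2 + 3xy - 3x + y^2 - 2y + 3, LT = x^2.

S(h_1,h_2): lcm = x^2. S = -xy + x + y + 1.
  leading term xy: no divisor's leading term divides it; move -xy to the remainder.
  leading term x: no divisor's leading term divides it; move x to the remainder.
  leading term y: no divisor's leading term divides it; move y to the remainder.
  leading term 1: no divisor's leading term divides it; move 1 to the remainder.
  remainder -xy + x + y + 1 ≠ 0; add k_3 = -xy + x + y + 1 to the basis.

S(h_1,k_3): lcm = x^2y. S = x^2 - 3xy^2 - 3xy + x - 3y^3 - y.
  leading term x^2: subtract (3)·h_1 from x^2 - 3xy^2 - 3xy + x - 3y^3 - y → -3xy^2 - 2x - 3y^3 + 3y^2 - y + 1
  leading term xy^2: subtract (3y)·k_3 from -3xy^2 - 2x - 3y^3 + 3y^2 - y + 1 → -3xy - 2x - 3y^3 + 3y + 1
  leading term xy: subtract (3)·k_3 from -3xy - 2x - 3y^3 + 3y + 1 → 2x - 3y^3 - 2
  leading term x: no divisor's leading term divides it; move 2x to the remainder.
  leading term y^3: no divisor's leading term divides it; move -3y^3 to the remainder.
  leading term 1: no divisor's leading term divides it; move -2 to the remainder.
  remainder 2x - 3y^3 - 2 ≠ 0; add k_4 = 2x - 3y^3 - 2 to the basis.

S(h_2,k_3): lcm = x^2y. S = x^2 - 2xy^2 + 3xy + x - 3y^3 - y^2 - 2y.
  leading term x^2: subtract (3)·h_1 from x^2 - 2xy^2 + 3xy + x - 3y^3 - y^2 - 2y → -2xy^2 - xy - 2x - 3y^3 + 2y^2 - 2y + 1
  leading term xy^2: subtract (2y)·k_3 from -2xy^2 - xy - 2x - 3y^3 + 2y^2 - 2y + 1 → -3xy - 2x - 3y^3 + 3y + 1
  leading term xy: subtract (3)·k_3 from -3xy - 2x - 3y^3 + 3y + 1 → 2x - 3y^3 - 2
  leading term x: subtract (1)·k_4 from 2x - 3y^3 - 2 → 0
  remainder 0.

S(h_1,k_4): lcm = x^2. S = -2xy^3 - 3xy - 3x - 3y^2 - 1.
  leading term xy^3: subtract (2y^2)·k_3 from -2xy^3 - 3xy - 3x - 3y^2 - 1 → -2xy^2 - 3xy - 3x - 2y^3 + 2y^2 - 1
  leading term xy^2: subtract (2y)·k_3 from -2xy^2 - 3xy - 3x - 2y^3 + 2y^2 - 1 → 2xy - 3x - 2y^3 - 2y - 1
  leading term xy: subtract (-2)·k_3 from 2xy - 3x - 2y^3 - 2y - 1 → -x - 2y^3 + 1
  leading term x: subtract (3)·k_4 from -x - 2y^3 + 1 → 0
  remainder 0.

S(h_2,k_4): lcm = x^2. S = -2xy^3 - 2xy + 3x - 3y^2 - y - 2.
  leading term xy^3: subtract (2y^2)·k_3 from -2xy^3 - 2xy + 3x - 3y^2 - y - 2 → -2xy^2 - 2xy + 3x - 2y^3 + 2y^2 - y - 2
  leading term xy^2: subtract (2y)·k_3 from -2xy^2 - 2xy + 3x - 2y^3 + 2y^2 - y - 2 → 3xy + 3x - 2y^3 - 3y - 2
  leading term xy: subtract (-3)·k_3 from 3xy + 3x - 2y^3 - 3y - 2 → -x - 2y^3 + 1
  leading term x: subtract (3)·k_4 from -x - 2y^3 + 1 → 0
  remainder 0.

S(k_3,k_4): lcm = xy. S = -x - 2y^4 - 1.
  leading term x: subtract (3)·k_4 from -x - 2y^4 - 1 → -2y^4 + 2y^3 - 2
  leading term y^4: no divisor's leading term divides it; move -2y^4 to the remainder.
  leading term y^3: no divisor's leading term divides it; move 2y^3 to the remainder.
  leading term 1: no divisor's leading term divides it; move -2 to the remainder.
  remainder -2y^4 + 2y^3 - 2 ≠ 0; add k_5 = -2y^4 + 2y^3 - 2 to the basis.

S(h_1,k_5): leading monomials are coprime, so the S-polynomial reduces to 0 (Buchberger's first criterion).
S(h_2,k_5): leading monomials are coprime, so the S-polynomial reduces to 0 (Buchberger's first criterion).
S(k_3,k_5): lcm = xy^4. S = -x - y^4 - y^3.
  leading term x: subtract (3)·k_4 from -x - y^4 - y^3 → -y^4 + y^3 - 1
  leading term y^4: subtract (-3)·k_5 from -y^4 + y^3 - 1 → 0
  remainder 0.

S(k_4,k_5): leading monomials are coprime, so the S-polynomial reduces to 0 (Buchberger's first criterion).
Every S-polynomial of the final basis reduces to 0, so we have a Gröbner basis.
Inter-reduce: drop elements whose leading term is divisible by another's, tail-reduce, and make monic.
Reduced Gröbner basis: {x + 2y^3 - 1, y^4 - y^3 + 1}.

The bases are distinct; the ideals are different.

No, the ideals differ.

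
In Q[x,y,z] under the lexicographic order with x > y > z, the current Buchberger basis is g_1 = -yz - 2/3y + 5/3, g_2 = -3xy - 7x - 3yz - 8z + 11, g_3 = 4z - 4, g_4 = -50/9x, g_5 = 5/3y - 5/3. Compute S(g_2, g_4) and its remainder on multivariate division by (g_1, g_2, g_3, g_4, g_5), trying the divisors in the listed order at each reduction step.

lcm(LM(g_2), LM(g_4)) = xy.
S = (lcm/LT(g_2))·g_2 − (lcm/LT(g_4))·g_4 = 7/3x + yz + 8/3z - 11/3.
Reduce S modulo (g_1, g_2, g_3, g_4, g_5) in that order:
  leading term x: subtract (-21/50)·g_4 from 7/3x + yz + 8/3z - 11/3 → yz + 8/3z - 11/3
  leading term yz: subtract (-1)·g_1 from yz + 8/3z - 11/3 → -2/3y + 8/3z - 2
  leading term y: subtract (-2/5)·g_5 from -2/3y + 8/3z - 2 → 8/3z - 8/3
  leading term z: subtract (2/3)·g_3 from 8/3z - 8/3 → 0
The remainder is 0, so this S-polynomial contributes no new basis element.

S(g_2, g_4) = 7/3x + yz + 8/3z - 11/3; remainder on division = 0.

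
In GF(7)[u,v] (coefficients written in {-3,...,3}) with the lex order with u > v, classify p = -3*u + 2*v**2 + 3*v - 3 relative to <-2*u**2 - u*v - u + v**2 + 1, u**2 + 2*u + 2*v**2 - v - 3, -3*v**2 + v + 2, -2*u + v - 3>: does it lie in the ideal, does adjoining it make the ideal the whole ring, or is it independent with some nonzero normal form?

First compute the reduced Gröbner basis of I by Buchberger's algorithm.
f_1 = -2*u**2 - u*v - u + v**2 + 1, LT = u**2.
f_2 = u**2 + 2*u + 2*v**2 - v - 3, LT = u**2.
f_3 = -3*v**2 + v + 2, LT = v**2.
f_4 = -2*u + v - 3, LT = u.

S(f_1,f_2): lcm = u**2. S = -3*u*v + 2*u + v**2 + v - 1.
  reduce S modulo (f_1, f_2, f_3, f_4):
  remainder -3*v - 2 ≠ 0; add h_5 = -3*v - 2 to the basis.

The other S-polynomials (S(f_1,f_3), S(f_1,f_4), S(f_2,f_3), S(f_2,f_4), S(f_3,f_4), S(f_1,h_5), S(f_2,h_5), S(f_3,h_5), S(f_4,h_5)) all reduce to 0 modulo the current basis, so we have a Gröbner basis.
Inter-reduce: drop elements whose leading term is divisible by another's, tail-reduce, and make monic.
Reduced Gröbner basis: {u + 3, v + 3}.
Label its elements g_1 = u + 3, g_2 = v + 3.

Reduce p = -3*u + 2*v**2 + 3*v - 3 modulo G:
  leading term u: subtract (-3)·g_1 from -3*u + 2*v**2 + 3*v - 3 → 2*v**2 + 3*v - 1
  leading term v**2: subtract (2*v)·g_2 from 2*v**2 + 3*v - 1 → -3*v - 1
  leading term v: subtract (-3)·g_2 from -3*v - 1 → 1
  leading term 1: no divisor's leading term divides it; move 1 to the remainder.
  normal form = 1.
The normal form is nonzero, so p ∉ I. Since p minus its normal form lies in I, I + (p) = I + (r) where r = 1; decide whether this ideal is the whole ring.
Here r = 1 is a nonzero constant, hence a unit: 1 ∈ I + (p), the Gröbner basis of I + (p) is {1}, and the enlarged system has no common solution — adjoining p is inconsistent.

Ideal membership is decidable via reduction modulo a Gröbner basis.

Adjoining -3*u + 2*v**2 + 3*v - 3 makes the ideal the whole ring: the system is inconsistent.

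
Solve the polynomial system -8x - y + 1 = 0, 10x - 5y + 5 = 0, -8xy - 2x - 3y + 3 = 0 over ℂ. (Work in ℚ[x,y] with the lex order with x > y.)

Compute a lex Gröbner basis by Buchberger's algorithm.
f_1 = -8x - y + 1, LT = x.
f_2 = 10x - 5y + 5, LT = x.
f_3 = -8xy - 2x - 3y + 3, LT = xy.

S(f_1,f_2): lcm = x. S = ⅝y - ⅝.
  leading term y: no divisor's leading term divides it; move ⅝y to the remainder.
  leading term 1: no divisor's leading term divides it; move -⅝ to the remainder.
  remainder ⅝y - ⅝ ≠ 0; add h_4 = ⅝y - ⅝ to the basis.

The other S-polynomials (S(f_1,f_3), S(f_2,f_3), S(f_1,h_4), S(f_2,h_4), S(f_3,h_4)) all reduce to 0 modulo the current basis, so we have a Gröbner basis.
Inter-reduce: drop elements whose leading term is divisible by another's, tail-reduce, and make monic.
Reduced Gröbner basis: {x, y - 1}.

The lex basis is triangular: the last element involves only y. Solving y - 1 = 0 gives y ∈ {1}; substituting each value into the earlier elements determines the remaining variables.
  y = 1: the earlier basis element becomes x = 0, giving x = 0 — point (0, 1).
Substituting each solution back into the original system confirms all equations vanish.
This is the nonlinear analogue of row-reducing a linear system.

{(0, 1)}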